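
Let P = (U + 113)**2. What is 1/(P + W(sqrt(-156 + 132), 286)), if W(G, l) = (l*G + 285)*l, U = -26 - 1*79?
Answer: 40787/83614186130 - 40898*I*sqrt(6)/41807093065 ≈ 4.878e-7 - 2.3962e-6*I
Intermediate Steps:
U = -105 (U = -26 - 79 = -105)
P = 64 (P = (-105 + 113)**2 = 8**2 = 64)
W(G, l) = l*(285 + G*l) (W(G, l) = (G*l + 285)*l = (285 + G*l)*l = l*(285 + G*l))
1/(P + W(sqrt(-156 + 132), 286)) = 1/(64 + 286*(285 + sqrt(-156 + 132)*286)) = 1/(64 + 286*(285 + sqrt(-24)*286)) = 1/(64 + 286*(285 + (2*I*sqrt(6))*286)) = 1/(64 + 286*(285 + 572*I*sqrt(6))) = 1/(64 + (81510 + 163592*I*sqrt(6))) = 1/(81574 + 163592*I*sqrt(6))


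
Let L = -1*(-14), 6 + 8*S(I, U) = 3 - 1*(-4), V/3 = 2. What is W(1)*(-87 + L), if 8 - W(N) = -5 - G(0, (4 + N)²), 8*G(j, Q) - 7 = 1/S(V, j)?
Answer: -8687/8 ≈ -1085.9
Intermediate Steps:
V = 6 (V = 3*2 = 6)
S(I, U) = ⅛ (S(I, U) = -¾ + (3 - 1*(-4))/8 = -¾ + (3 + 4)/8 = -¾ + (⅛)*7 = -¾ + 7/8 = ⅛)
G(j, Q) = 15/8 (G(j, Q) = 7/8 + 1/(8*(⅛)) = 7/8 + (⅛)*8 = 7/8 + 1 = 15/8)
L = 14
W(N) = 119/8 (W(N) = 8 - (-5 - 1*15/8) = 8 - (-5 - 15/8) = 8 - 1*(-55/8) = 8 + 55/8 = 119/8)
W(1)*(-87 + L) = 119*(-87 + 14)/8 = (119/8)*(-73) = -8687/8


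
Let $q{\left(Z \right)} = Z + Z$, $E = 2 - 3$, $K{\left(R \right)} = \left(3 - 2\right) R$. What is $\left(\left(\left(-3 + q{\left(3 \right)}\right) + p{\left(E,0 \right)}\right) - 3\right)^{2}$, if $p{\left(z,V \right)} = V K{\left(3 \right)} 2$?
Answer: $0$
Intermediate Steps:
$K{\left(R \right)} = R$ ($K{\left(R \right)} = 1 R = R$)
$E = -1$
$q{\left(Z \right)} = 2 Z$
$p{\left(z,V \right)} = 6 V$ ($p{\left(z,V \right)} = V 3 \cdot 2 = 3 V 2 = 6 V$)
$\left(\left(\left(-3 + q{\left(3 \right)}\right) + p{\left(E,0 \right)}\right) - 3\right)^{2} = \left(\left(\left(-3 + 2 \cdot 3\right) + 6 \cdot 0\right) - 3\right)^{2} = \left(\left(\left(-3 + 6\right) + 0\right) - 3\right)^{2} = \left(\left(3 + 0\right) - 3\right)^{2} = \left(3 - 3\right)^{2} = 0^{2} = 0$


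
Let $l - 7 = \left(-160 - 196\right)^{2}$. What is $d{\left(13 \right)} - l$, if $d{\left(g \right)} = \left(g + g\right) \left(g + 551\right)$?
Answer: $-112079$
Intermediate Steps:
$l = 126743$ ($l = 7 + \left(-160 - 196\right)^{2} = 7 + \left(-356\right)^{2} = 7 + 126736 = 126743$)
$d{\left(g \right)} = 2 g \left(551 + g\right)$
$d{\left(13 \right)} - l = 2 \cdot 13 \left(551 + 13\right) - 126743 = 2 \cdot 13 \cdot 564 - 126743 = 14664 - 126743 = -112079$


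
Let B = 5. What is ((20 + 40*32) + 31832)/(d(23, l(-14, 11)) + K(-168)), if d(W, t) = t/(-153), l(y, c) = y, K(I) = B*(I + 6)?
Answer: -1267299/30979 ≈ -40.908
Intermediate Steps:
K(I) = 30 + 5*I (K(I) = 5*(I + 6) = 5*(6 + I) = 30 + 5*I)
d(W, t) = -t/153 (d(W, t) = t*(-1/153) = -t/153)
((20 + 40*32) + 31832)/(d(23, l(-14, 11)) + K(-168)) = ((20 + 40*32) + 31832)/(-1/153*(-14) + (30 + 5*(-168))) = ((20 + 1280) + 31832)/(14/153 + (30 - 840)) = (1300 + 31832)/(14/153 - 810) = 33132/(-123916/153) = 33132*(-153/123916) = -1267299/30979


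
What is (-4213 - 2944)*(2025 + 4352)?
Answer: -45640189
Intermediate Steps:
(-4213 - 2944)*(2025 + 4352) = -7157*6377 = -45640189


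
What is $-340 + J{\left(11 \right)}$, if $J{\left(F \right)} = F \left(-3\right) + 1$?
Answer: $-372$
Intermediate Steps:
$J{\left(F \right)} = 1 - 3 F$ ($J{\left(F \right)} = - 3 F + 1 = 1 - 3 F$)
$-340 + J{\left(11 \right)} = -340 + \left(1 - 33\right) = -340 - 32 = -372$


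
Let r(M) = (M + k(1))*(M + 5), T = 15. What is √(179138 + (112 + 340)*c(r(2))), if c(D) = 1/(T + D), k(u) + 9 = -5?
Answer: √852844830/69 ≈ 423.24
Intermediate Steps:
k(u) = -14 (k(u) = -9 - 5 = -14)
r(M) = (-14 + M)*(5 + M) (r(M) = (M - 14)*(M + 5) = (-14 + M)*(5 + M))
c(D) = 1/(15 + D)
√(179138 + (112 + 340)*c(r(2))) = √(179138 + (112 + 340)/(15 + (-70 + 2² - 9*2))) = √(179138 + 452/(15 + (-70 + 4 - 18))) = √(179138 + 452/(15 - 84)) = √(179138 + 452/(-69)) = √(179138 + 452*(-1/69)) = √(179138 - 452/69) = √(12360070/69) = √852844830/69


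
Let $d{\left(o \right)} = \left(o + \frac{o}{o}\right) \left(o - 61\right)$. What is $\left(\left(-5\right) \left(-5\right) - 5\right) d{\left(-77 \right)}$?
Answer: $209760$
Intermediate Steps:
$d{\left(o \right)} = \left(1 + o\right) \left(-61 + o\right)$ ($d{\left(o \right)} = \left(o + 1\right) \left(-61 + o\right) = \left(1 + o\right) \left(-61 + o\right)$)
$\left(\left(-5\right) \left(-5\right) - 5\right) d{\left(-77 \right)} = \left(\left(-5\right) \left(-5\right) - 5\right) \left(-61 + \left(-77\right)^{2} - -4620\right) = \left(25 - 5\right) \left(-61 + 5929 + 4620\right) = 20 \cdot 10488 = 209760$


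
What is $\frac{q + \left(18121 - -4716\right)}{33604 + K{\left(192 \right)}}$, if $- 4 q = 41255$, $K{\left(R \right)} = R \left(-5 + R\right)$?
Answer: $\frac{50093}{278032} \approx 0.18017$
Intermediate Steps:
$q = - \frac{41255}{4}$ ($q = \left(- \frac{1}{4}\right) 41255 = - \frac{41255}{4} \approx -10314.0$)
$\frac{q + \left(18121 - -4716\right)}{33604 + K{\left(192 \right)}} = \frac{- \frac{41255}{4} + \left(18121 - -4716\right)}{33604 + 192 \left(-5 + 192\right)} = \frac{- \frac{41255}{4} + \left(18121 + 4716\right)}{33604 + 192 \cdot 187} = \frac{- \frac{41255}{4} + 22837}{33604 + 35904} = \frac{50093}{4 \cdot 69508} = \frac{50093}{4} \cdot \frac{1}{69508} = \frac{50093}{278032}$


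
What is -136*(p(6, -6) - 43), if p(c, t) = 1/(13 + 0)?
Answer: 75888/13 ≈ 5837.5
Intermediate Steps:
p(c, t) = 1/13
-136*(p(6, -6) - 43) = -136*(1/13 - 43) = -136*(-558/13) = 75888/13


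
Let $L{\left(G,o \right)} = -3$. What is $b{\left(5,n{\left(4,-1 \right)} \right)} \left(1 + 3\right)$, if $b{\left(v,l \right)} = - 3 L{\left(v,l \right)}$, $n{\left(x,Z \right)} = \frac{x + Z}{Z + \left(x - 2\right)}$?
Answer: $36$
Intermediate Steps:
$n{\left(x,Z \right)} = \frac{Z + x}{-2 + Z + x}$ ($n{\left(x,Z \right)} = \frac{Z + x}{Z + \left(x - 2\right)} = \frac{Z + x}{Z + \left(-2 + x\right)} = \frac{Z + x}{-2 + Z + x}$)
$b{\left(v,l \right)} = 9$ ($b{\left(v,l \right)} = \left(-3\right) \left(-3\right) = 9$)
$b{\left(5,n{\left(4,-1 \right)} \right)} \left(1 + 3\right) = 9 \left(1 + 3\right) = 9 \cdot 4 = 36$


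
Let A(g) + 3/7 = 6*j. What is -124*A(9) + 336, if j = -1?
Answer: 7932/7 ≈ 1133.1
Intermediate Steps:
A(g) = -45/7 (A(g) = -3/7 + 6*(-1) = -3/7 - 6 = -45/7)
-124*A(9) + 336 = -124*(-45/7) + 336 = 5580/7 + 336 = 7932/7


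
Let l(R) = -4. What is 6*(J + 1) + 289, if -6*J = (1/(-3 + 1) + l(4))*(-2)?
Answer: 286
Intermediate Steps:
J = -3/2 (J = -(1/(-3 + 1) - 4)*(-2)/6 = -(1/(-2) - 4)*(-2)/6 = -(-1/2 - 4)*(-2)/6 = -(-3)*(-2)/4 = -1/6*9 = -3/2 ≈ -1.5000)
6*(J + 1) + 289 = 6*(-3/2 + 1) + 289 = 6*(-1/2) + 289 = -3 + 289 = 286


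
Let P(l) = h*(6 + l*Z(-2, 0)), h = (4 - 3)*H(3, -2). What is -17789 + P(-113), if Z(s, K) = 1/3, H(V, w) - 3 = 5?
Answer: -54127/3 ≈ -18042.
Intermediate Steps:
H(V, w) = 8 (H(V, w) = 3 + 5 = 8)
Z(s, K) = 1/3
h = 8 (h = (4 - 3)*8 = 1*8 = 8)
P(l) = 48 + 8*l/3 (P(l) = 8*(6 + l*(1/3)) = 8*(6 + l/3) = 48 + 8*l/3)
-17789 + P(-113) = -17789 + (48 + (8/3)*(-113)) = -17789 + (48 - 904/3) = -17789 - 760/3 = -54127/3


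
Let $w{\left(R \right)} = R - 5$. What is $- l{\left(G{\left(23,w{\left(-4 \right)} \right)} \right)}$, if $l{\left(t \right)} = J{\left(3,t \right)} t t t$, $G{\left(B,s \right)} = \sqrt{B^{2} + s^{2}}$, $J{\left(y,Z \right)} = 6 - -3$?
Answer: $- 5490 \sqrt{610} \approx -1.3559 \cdot 10^{5}$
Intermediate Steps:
$w{\left(R \right)} = -5 + R$
$J{\left(y,Z \right)} = 9$ ($J{\left(y,Z \right)} = 6 + 3 = 9$)
$l{\left(t \right)} = 9 t^{3}$ ($l{\left(t \right)} = 9 t t t = 9 t t^{2} = 9 t^{3}$)
$- l{\left(G{\left(23,w{\left(-4 \right)} \right)} \right)} = - 9 \left(\sqrt{23^{2} + \left(-5 - 4\right)^{2}}\right)^{3} = - 9 \left(\sqrt{529 + \left(-9\right)^{2}}\right)^{3} = - 9 \left(\sqrt{529 + 81}\right)^{3} = - 9 \left(\sqrt{610}\right)^{3} = - 9 \cdot 610 \sqrt{610} = - 5490 \sqrt{610}$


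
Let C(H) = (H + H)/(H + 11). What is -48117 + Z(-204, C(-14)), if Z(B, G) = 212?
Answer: -47905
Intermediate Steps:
C(H) = 2*H/(11 + H) (C(H) = (2*H)/(11 + H) = 2*H/(11 + H))
-48117 + Z(-204, C(-14)) = -48117 + 212 = -47905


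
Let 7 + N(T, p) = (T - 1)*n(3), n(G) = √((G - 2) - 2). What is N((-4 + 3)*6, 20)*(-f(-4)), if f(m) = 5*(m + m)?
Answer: -280 - 280*I ≈ -280.0 - 280.0*I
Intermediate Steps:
n(G) = √(-4 + G) (n(G) = √((-2 + G) - 2) = √(-4 + G))
f(m) = 10*m (f(m) = 5*(2*m) = 10*m)
N(T, p) = -7 + I*(-1 + T) (N(T, p) = -7 + (T - 1)*√(-4 + 3) = -7 + (-1 + T)*√(-1) = -7 + (-1 + T)*I = -7 + I*(-1 + T))
N((-4 + 3)*6, 20)*(-f(-4)) = (-7 - I + I*((-4 + 3)*6))*(-10*(-4)) = (-7 - I + I*(-1*6))*(-1*(-40)) = (-7 - I + I*(-6))*40 = (-7 - I - 6*I)*40 = (-7 - 7*I)*40 = -280 - 280*I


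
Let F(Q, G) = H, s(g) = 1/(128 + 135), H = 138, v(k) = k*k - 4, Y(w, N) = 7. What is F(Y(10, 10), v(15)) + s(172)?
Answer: 36295/263 ≈ 138.00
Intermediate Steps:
v(k) = -4 + k**2 (v(k) = k**2 - 4 = -4 + k**2)
s(g) = 1/263
F(Q, G) = 138
F(Y(10, 10), v(15)) + s(172) = 138 + 1/263 = 36295/263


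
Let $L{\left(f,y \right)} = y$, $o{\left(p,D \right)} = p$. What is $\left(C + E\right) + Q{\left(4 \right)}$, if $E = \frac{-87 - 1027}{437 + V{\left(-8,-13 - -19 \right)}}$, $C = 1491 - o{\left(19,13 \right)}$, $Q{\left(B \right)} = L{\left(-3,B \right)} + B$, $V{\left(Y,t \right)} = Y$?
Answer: $\frac{633806}{429} \approx 1477.4$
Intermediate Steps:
$Q{\left(B \right)} = 2 B$ ($Q{\left(B \right)} = B + B = 2 B$)
$C = 1472$ ($C = 1491 - 19 = 1472$)
$E = - \frac{1114}{429}$ ($E = \frac{-87 - 1027}{437 - 8} = - \frac{1114}{429} \approx -2.5967$)
$\left(C + E\right) + Q{\left(4 \right)} = \left(1472 - \frac{1114}{429}\right) + 2 \cdot 4 = \frac{630374}{429} + 8 = \frac{633806}{429}$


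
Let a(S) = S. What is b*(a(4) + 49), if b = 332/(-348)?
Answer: -4399/87 ≈ -50.563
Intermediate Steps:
b = -83/87 (b = 332*(-1/348) = -83/87 ≈ -0.95402)
b*(a(4) + 49) = -83*(4 + 49)/87 = -83/87*53 = -4399/87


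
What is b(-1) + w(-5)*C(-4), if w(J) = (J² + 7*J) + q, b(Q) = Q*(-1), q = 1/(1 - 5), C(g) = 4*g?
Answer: 165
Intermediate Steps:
q = -¼ (q = 1/(-4) = -¼ ≈ -0.25000)
b(Q) = -Q
w(J) = -¼ + J² + 7*J (w(J) = (J² + 7*J) - ¼ = -¼ + J² + 7*J)
b(-1) + w(-5)*C(-4) = -1*(-1) + (-¼ + (-5)² + 7*(-5))*(4*(-4)) = 1 + (-¼ + 25 - 35)*(-16) = 1 - 41/4*(-16) = 1 + 164 = 165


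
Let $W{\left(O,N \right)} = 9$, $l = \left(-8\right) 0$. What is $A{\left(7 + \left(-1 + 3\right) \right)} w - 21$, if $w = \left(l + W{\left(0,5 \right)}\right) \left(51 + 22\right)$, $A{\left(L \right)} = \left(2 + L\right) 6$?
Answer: $43341$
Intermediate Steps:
$l = 0$
$A{\left(L \right)} = 12 + 6 L$
$w = 657$ ($w = \left(0 + 9\right) \left(51 + 22\right) = 9 \cdot 73 = 657$)
$A{\left(7 + \left(-1 + 3\right) \right)} w - 21 = \left(12 + 6 \left(7 + \left(-1 + 3\right)\right)\right) 657 - 21 = \left(12 + 6 \left(7 + 2\right)\right) 657 - 21 = \left(12 + 6 \cdot 9\right) 657 - 21 = \left(12 + 54\right) 657 - 21 = 66 \cdot 657 - 21 = 43362 - 21 = 43341$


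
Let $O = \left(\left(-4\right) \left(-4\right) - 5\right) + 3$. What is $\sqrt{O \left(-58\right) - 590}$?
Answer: $i \sqrt{1402} \approx 37.443 i$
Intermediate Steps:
$O = 14$ ($O = \left(16 - 5\right) + 3 = 11 + 3 = 14$)
$\sqrt{O \left(-58\right) - 590} = \sqrt{14 \left(-58\right) - 590} = \sqrt{-812 - 590} = \sqrt{-1402} = i \sqrt{1402}$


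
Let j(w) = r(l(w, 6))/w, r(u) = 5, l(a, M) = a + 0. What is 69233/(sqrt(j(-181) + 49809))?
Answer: 69233*sqrt(25496746)/1126928 ≈ 310.21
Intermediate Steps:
l(a, M) = a
j(w) = 5/w
69233/(sqrt(j(-181) + 49809)) = 69233/(sqrt(5/(-181) + 49809)) = 69233/(sqrt(5*(-1/181) + 49809)) = 69233/(sqrt(-5/181 + 49809)) = 69233/(sqrt(9015424/181)) = 69233/((8*sqrt(25496746)/181)) = 69233*(sqrt(25496746)/1126928) = 69233*sqrt(25496746)/1126928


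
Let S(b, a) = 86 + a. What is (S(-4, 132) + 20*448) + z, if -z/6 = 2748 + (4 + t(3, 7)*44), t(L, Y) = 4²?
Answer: -11558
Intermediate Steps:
t(L, Y) = 16
z = -20736 (z = -6*(2748 + (4 + 16*44)) = -6*(2748 + (4 + 704)) = -6*(2748 + 708) = -6*3456 = -20736)
(S(-4, 132) + 20*448) + z = ((86 + 132) + 20*448) - 20736 = (218 + 8960) - 20736 = 9178 - 20736 = -11558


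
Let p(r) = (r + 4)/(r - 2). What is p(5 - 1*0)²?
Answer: 9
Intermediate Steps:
p(r) = (4 + r)/(-2 + r)
p(5 - 1*0)² = ((4 + (5 - 1*0))/(-2 + (5 - 1*0)))² = ((4 + (5 + 0))/(-2 + (5 + 0)))² = ((4 + 5)/(-2 + 5))² = (9/3)² = ((⅓)*9)² = 3² = 9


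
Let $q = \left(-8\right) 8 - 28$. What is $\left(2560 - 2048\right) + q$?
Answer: $420$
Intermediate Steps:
$q = -92$ ($q = -64 - 28 = -92$)
$\left(2560 - 2048\right) + q = \left(2560 - 2048\right) - 92 = 512 - 92 = 420$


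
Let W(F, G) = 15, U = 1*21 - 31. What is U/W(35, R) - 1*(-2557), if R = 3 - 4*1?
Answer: 7669/3 ≈ 2556.3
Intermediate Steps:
R = -1 (R = 3 - 4 = -1)
U = -10 (U = 21 - 31 = -10)
U/W(35, R) - 1*(-2557) = -10/15 - 1*(-2557) = -10*1/15 + 2557 = -⅔ + 2557 = 7669/3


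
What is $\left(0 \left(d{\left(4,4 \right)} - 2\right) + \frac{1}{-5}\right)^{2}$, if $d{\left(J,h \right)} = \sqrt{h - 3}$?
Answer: $\frac{1}{25} \approx 0.04$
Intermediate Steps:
$d{\left(J,h \right)} = \sqrt{-3 + h}$
$\left(0 \left(d{\left(4,4 \right)} - 2\right) + \frac{1}{-5}\right)^{2} = \left(0 \left(\sqrt{-3 + 4} - 2\right) + \frac{1}{-5}\right)^{2} = \left(0 \left(\sqrt{1} - 2\right) - \frac{1}{5}\right)^{2} = \left(0 \left(1 - 2\right) - \frac{1}{5}\right)^{2} = \left(0 \left(-1\right) - \frac{1}{5}\right)^{2} = \left(0 - \frac{1}{5}\right)^{2} = \left(- \frac{1}{5}\right)^{2} = \frac{1}{25}$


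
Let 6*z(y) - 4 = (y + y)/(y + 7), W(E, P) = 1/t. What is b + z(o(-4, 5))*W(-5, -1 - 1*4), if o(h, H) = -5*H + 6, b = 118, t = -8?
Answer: 33941/288 ≈ 117.85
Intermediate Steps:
W(E, P) = -1/8 (W(E, P) = 1/(-8) = -1/8)
o(h, H) = 6 - 5*H
z(y) = 2/3 + y/(3*(7 + y)) (z(y) = 2/3 + ((y + y)/(y + 7))/6 = 2/3 + ((2*y)/(7 + y))/6 = 2/3 + (2*y/(7 + y))/6 = 2/3 + y/(3*(7 + y)))
b + z(o(-4, 5))*W(-5, -1 - 1*4) = 118 + ((14/3 + (6 - 5*5))/(7 + (6 - 5*5)))*(-1/8) = 118 + ((14/3 + (6 - 25))/(7 + (6 - 25)))*(-1/8) = 118 + ((14/3 - 19)/(7 - 19))*(-1/8) = 118 + (-43/3/(-12))*(-1/8) = 118 - 1/12*(-43/3)*(-1/8) = 118 + (43/36)*(-1/8) = 118 - 43/288 = 33941/288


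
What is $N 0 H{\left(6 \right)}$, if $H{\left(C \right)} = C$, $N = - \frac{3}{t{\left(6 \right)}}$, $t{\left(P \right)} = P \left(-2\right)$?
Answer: $0$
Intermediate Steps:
$t{\left(P \right)} = - 2 P$
$N = \frac{1}{4}$ ($N = - \frac{3}{\left(-2\right) 6} = - \frac{3}{-12} = \left(-3\right) \left(- \frac{1}{12}\right) = \frac{1}{4} \approx 0.25$)
$N 0 H{\left(6 \right)} = \frac{1}{4} \cdot 0 \cdot 6 = 0 \cdot 6 = 0$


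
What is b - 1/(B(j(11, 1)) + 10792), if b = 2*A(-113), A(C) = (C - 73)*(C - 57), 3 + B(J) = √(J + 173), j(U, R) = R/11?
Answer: 80974129180801/1280425827 + 4*√1309/1280425827 ≈ 63240.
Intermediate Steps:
j(U, R) = R/11 (j(U, R) = R*(1/11) = R/11)
B(J) = -3 + √(173 + J) (B(J) = -3 + √(J + 173) = -3 + √(173 + J))
A(C) = (-73 + C)*(-57 + C)
b = 63240 (b = 2*(4161 + (-113)² - 130*(-113)) = 2*(4161 + 12769 + 14690) = 2*31620 = 63240)
b - 1/(B(j(11, 1)) + 10792) = 63240 - 1/((-3 + √(173 + (1/11)*1)) + 10792) = 63240 - 1/((-3 + √(173 + 1/11)) + 10792) = 63240 - 1/((-3 + √(1904/11)) + 10792) = 63240 - 1/((-3 + 4*√1309/11) + 10792) = 63240 - 1/(10789 + 4*√1309/11)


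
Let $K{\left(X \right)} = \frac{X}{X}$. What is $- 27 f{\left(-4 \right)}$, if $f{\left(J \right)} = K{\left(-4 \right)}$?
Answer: $-27$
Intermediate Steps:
$K{\left(X \right)} = 1$
$f{\left(J \right)} = 1$
$- 27 f{\left(-4 \right)} = \left(-27\right) 1 = -27$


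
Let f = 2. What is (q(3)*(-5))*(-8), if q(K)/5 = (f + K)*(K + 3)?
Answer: 6000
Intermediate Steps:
q(K) = 5*(2 + K)*(3 + K) (q(K) = 5*((2 + K)*(K + 3)) = 5*((2 + K)*(3 + K)) = 5*(2 + K)*(3 + K))
(q(3)*(-5))*(-8) = ((30 + 5*3² + 25*3)*(-5))*(-8) = ((30 + 5*9 + 75)*(-5))*(-8) = ((30 + 45 + 75)*(-5))*(-8) = (150*(-5))*(-8) = -750*(-8) = 6000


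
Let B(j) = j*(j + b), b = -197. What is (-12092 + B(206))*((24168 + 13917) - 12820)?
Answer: -258663070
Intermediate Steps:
B(j) = j*(-197 + j) (B(j) = j*(j - 197) = j*(-197 + j))
(-12092 + B(206))*((24168 + 13917) - 12820) = (-12092 + 206*(-197 + 206))*((24168 + 13917) - 12820) = (-12092 + 206*9)*(38085 - 12820) = (-12092 + 1854)*25265 = -10238*25265 = -258663070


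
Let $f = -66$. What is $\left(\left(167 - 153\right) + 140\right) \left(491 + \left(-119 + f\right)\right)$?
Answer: $47124$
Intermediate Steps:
$\left(\left(167 - 153\right) + 140\right) \left(491 + \left(-119 + f\right)\right) = \left(\left(167 - 153\right) + 140\right) \left(491 - 185\right) = \left(14 + 140\right) \left(491 - 185\right) = 154 \cdot 306 = 47124$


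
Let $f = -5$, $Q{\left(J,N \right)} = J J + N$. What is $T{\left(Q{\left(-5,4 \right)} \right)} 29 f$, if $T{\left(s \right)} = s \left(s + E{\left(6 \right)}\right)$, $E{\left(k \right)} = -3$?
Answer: $-109330$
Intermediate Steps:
$Q{\left(J,N \right)} = N + J^{2}$ ($Q{\left(J,N \right)} = J^{2} + N = N + J^{2}$)
$T{\left(s \right)} = s \left(-3 + s\right)$ ($T{\left(s \right)} = s \left(s - 3\right) = s \left(-3 + s\right)$)
$T{\left(Q{\left(-5,4 \right)} \right)} 29 f = \left(4 + \left(-5\right)^{2}\right) \left(-3 + \left(4 + \left(-5\right)^{2}\right)\right) 29 \left(-5\right) = \left(4 + 25\right) \left(-3 + \left(4 + 25\right)\right) 29 \left(-5\right) = 29 \left(-3 + 29\right) 29 \left(-5\right) = 29 \cdot 26 \cdot 29 \left(-5\right) = 754 \cdot 29 \left(-5\right) = 21866 \left(-5\right) = -109330$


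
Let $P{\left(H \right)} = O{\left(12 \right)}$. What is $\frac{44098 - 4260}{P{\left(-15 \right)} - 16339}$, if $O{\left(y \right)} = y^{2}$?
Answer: $- \frac{39838}{16195} \approx -2.4599$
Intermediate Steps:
$P{\left(H \right)} = 144$ ($P{\left(H \right)} = 12^{2} = 144$)
$\frac{44098 - 4260}{P{\left(-15 \right)} - 16339} = \frac{44098 - 4260}{144 - 16339} = \frac{39838}{-16195} = 39838 \left(- \frac{1}{16195}\right) = - \frac{39838}{16195}$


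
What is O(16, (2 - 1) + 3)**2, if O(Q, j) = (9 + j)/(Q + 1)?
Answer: 169/289 ≈ 0.58477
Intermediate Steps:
O(Q, j) = (9 + j)/(1 + Q)
O(16, (2 - 1) + 3)**2 = ((9 + ((2 - 1) + 3))/(1 + 16))**2 = ((9 + (1 + 3))/17)**2 = ((9 + 4)/17)**2 = ((1/17)*13)**2 = (13/17)**2 = 169/289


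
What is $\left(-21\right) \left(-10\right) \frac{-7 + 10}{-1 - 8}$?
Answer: $-70$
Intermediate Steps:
$\left(-21\right) \left(-10\right) \frac{-7 + 10}{-1 - 8} = 210 \frac{3}{-9} = 210 \cdot 3 \left(- \frac{1}{9}\right) = 210 \left(- \frac{1}{3}\right) = -70$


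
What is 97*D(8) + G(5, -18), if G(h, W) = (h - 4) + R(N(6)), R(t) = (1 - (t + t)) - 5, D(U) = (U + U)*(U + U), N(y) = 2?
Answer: 24825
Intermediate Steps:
D(U) = 4*U**2 (D(U) = (2*U)*(2*U) = 4*U**2)
R(t) = -4 - 2*t (R(t) = (1 - 2*t) - 5 = -4 - 2*t)
G(h, W) = -12 + h (G(h, W) = (h - 4) + (-4 - 2*2) = (-4 + h) + (-4 - 4) = (-4 + h) - 8 = -12 + h)
97*D(8) + G(5, -18) = 97*(4*8**2) + (-12 + 5) = 97*(4*64) - 7 = 97*256 - 7 = 24832 - 7 = 24825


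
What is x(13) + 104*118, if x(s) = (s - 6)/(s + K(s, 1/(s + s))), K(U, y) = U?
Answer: 319079/26 ≈ 12272.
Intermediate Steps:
x(s) = (-6 + s)/(2*s) (x(s) = (s - 6)/(s + s) = (-6 + s)/((2*s)) = (-6 + s)*(1/(2*s)) = (-6 + s)/(2*s))
x(13) + 104*118 = (½)*(-6 + 13)/13 + 104*118 = (½)*(1/13)*7 + 12272 = 7/26 + 12272 = 319079/26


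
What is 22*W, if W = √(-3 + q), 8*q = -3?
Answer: 33*I*√6/2 ≈ 40.417*I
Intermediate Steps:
q = -3/8 (q = (⅛)*(-3) = -3/8 ≈ -0.37500)
W = 3*I*√6/4 (W = √(-3 - 3/8) = √(-27/8) = 3*I*√6/4 ≈ 1.8371*I)
22*W = 22*(3*I*√6/4) = 33*I*√6/2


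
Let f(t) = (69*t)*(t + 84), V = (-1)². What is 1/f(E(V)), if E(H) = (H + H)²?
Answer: 1/24288 ≈ 4.1173e-5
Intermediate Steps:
V = 1
E(H) = 4*H² (E(H) = (2*H)² = 4*H²)
f(t) = 69*t*(84 + t) (f(t) = (69*t)*(84 + t) = 69*t*(84 + t))
1/f(E(V)) = 1/(69*(4*1²)*(84 + 4*1²)) = 1/(69*(4*1)*(84 + 4*1)) = 1/(69*4*(84 + 4)) = 1/(69*4*88) = 1/24288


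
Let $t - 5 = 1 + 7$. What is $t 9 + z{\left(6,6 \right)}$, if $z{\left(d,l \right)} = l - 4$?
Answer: $119$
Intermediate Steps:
$z{\left(d,l \right)} = -4 + l$
$t = 13$ ($t = 5 + \left(1 + 7\right) = 5 + 8 = 13$)
$t 9 + z{\left(6,6 \right)} = 13 \cdot 9 + \left(-4 + 6\right) = 117 + 2 = 119$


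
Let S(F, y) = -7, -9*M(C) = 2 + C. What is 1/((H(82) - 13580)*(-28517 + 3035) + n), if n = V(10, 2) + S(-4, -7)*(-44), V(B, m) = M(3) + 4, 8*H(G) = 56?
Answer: 9/3112807477 ≈ 2.8913e-9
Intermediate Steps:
M(C) = -2/9 - C/9 (M(C) = -(2 + C)/9 = -2/9 - C/9)
H(G) = 7 (H(G) = (1/8)*56 = 7)
V(B, m) = 31/9 (V(B, m) = (-2/9 - 1/9*3) + 4 = (-2/9 - 1/3) + 4 = -5/9 + 4 = 31/9)
n = 2803/9 (n = 31/9 - 7*(-44) = 31/9 + 308 = 2803/9 ≈ 311.44)
1/((H(82) - 13580)*(-28517 + 3035) + n) = 1/((7 - 13580)*(-28517 + 3035) + 2803/9) = 1/(-13573*(-25482) + 2803/9) = 1/(345867186 + 2803/9) = 1/(3112807477/9) = 9/3112807477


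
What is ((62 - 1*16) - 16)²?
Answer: 900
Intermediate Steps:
((62 - 1*16) - 16)² = ((62 - 16) - 16)² = (46 - 16)² = 30² = 900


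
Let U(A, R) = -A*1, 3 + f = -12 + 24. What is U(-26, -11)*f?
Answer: 234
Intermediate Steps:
f = 9 (f = -3 + (-12 + 24) = -3 + 12 = 9)
U(A, R) = -A
U(-26, -11)*f = -1*(-26)*9 = 26*9 = 234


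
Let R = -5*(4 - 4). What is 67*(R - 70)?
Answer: -4690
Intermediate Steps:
R = 0 (R = -5*0 = 0)
67*(R - 70) = 67*(0 - 70) = 67*(-70) = -4690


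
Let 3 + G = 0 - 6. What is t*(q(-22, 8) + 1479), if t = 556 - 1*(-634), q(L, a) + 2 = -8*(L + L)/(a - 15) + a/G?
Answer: 15270590/9 ≈ 1.6967e+6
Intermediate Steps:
G = -9 (G = -3 + (0 - 6) = -3 - 6 = -9)
q(L, a) = -2 - a/9 - 16*L/(-15 + a) (q(L, a) = -2 + (-8*(L + L)/(a - 15) + a/(-9)) = -2 + (-8*2*L/(-15 + a) + a*(-⅑)) = -2 + (-8*2*L/(-15 + a) - a/9) = -2 + (-16*L/(-15 + a) - a/9) = -2 + (-a/9 - 16*L/(-15 + a)) = -2 - a/9 - 16*L/(-15 + a))
t = 1190 (t = 556 + 634 = 1190)
t*(q(-22, 8) + 1479) = 1190*((270 - 1*8² - 144*(-22) - 3*8)/(9*(-15 + 8)) + 1479) = 1190*((⅑)*(270 - 1*64 + 3168 - 24)/(-7) + 1479) = 1190*((⅑)*(-⅐)*(270 - 64 + 3168 - 24) + 1479) = 1190*((⅑)*(-⅐)*3350 + 1479) = 1190*(-3350/63 + 1479) = 1190*(89827/63) = 15270590/9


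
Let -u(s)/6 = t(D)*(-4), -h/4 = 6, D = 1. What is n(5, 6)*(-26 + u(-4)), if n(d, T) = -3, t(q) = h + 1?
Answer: 1734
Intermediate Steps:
h = -24 (h = -4*6 = -24)
t(q) = -23 (t(q) = -24 + 1 = -23)
u(s) = -552 (u(s) = -(-138)*(-4) = -6*92 = -552)
n(5, 6)*(-26 + u(-4)) = -3*(-26 - 552) = -3*(-578) = 1734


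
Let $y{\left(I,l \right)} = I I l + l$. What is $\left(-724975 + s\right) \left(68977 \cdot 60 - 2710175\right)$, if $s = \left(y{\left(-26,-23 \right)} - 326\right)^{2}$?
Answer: $359953332739130$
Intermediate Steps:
$y{\left(I,l \right)} = l + l I^{2}$ ($y{\left(I,l \right)} = I^{2} l + l = l I^{2} + l = l + l I^{2}$)
$s = 252714609$ ($s = \left(- 23 \left(1 + \left(-26\right)^{2}\right) - 326\right)^{2} = \left(- 23 \left(1 + 676\right) - 326\right)^{2} = \left(\left(-23\right) 677 - 326\right)^{2} = \left(-15571 - 326\right)^{2} = \left(-15897\right)^{2} = 252714609$)
$\left(-724975 + s\right) \left(68977 \cdot 60 - 2710175\right) = \left(-724975 + 252714609\right) \left(68977 \cdot 60 - 2710175\right) = 251989634 \left(4138620 - 2710175\right) = 251989634 \cdot 1428445 = 359953332739130$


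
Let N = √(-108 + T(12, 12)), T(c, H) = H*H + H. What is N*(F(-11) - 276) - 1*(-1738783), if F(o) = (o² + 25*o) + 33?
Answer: 1738783 - 1588*√3 ≈ 1.7360e+6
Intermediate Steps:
F(o) = 33 + o² + 25*o
T(c, H) = H + H² (T(c, H) = H² + H = H + H²)
N = 4*√3 (N = √(-108 + 12*(1 + 12)) = √(-108 + 12*13) = √(-108 + 156) = √48 = 4*√3 ≈ 6.9282)
N*(F(-11) - 276) - 1*(-1738783) = (4*√3)*((33 + (-11)² + 25*(-11)) - 276) - 1*(-1738783) = (4*√3)*((33 + 121 - 275) - 276) + 1738783 = (4*√3)*(-121 - 276) + 1738783 = (4*√3)*(-397) + 1738783 = -1588*√3 + 1738783 = 1738783 - 1588*√3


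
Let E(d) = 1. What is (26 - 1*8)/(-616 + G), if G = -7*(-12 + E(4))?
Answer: -18/539 ≈ -0.033395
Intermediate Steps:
G = 77 (G = -7*(-12 + 1) = -7*(-11) = 77)
(26 - 1*8)/(-616 + G) = (26 - 1*8)/(-616 + 77) = (26 - 8)/(-539) = 18*(-1/539) = -18/539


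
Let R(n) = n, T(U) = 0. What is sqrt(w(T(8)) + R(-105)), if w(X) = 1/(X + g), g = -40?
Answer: I*sqrt(42010)/20 ≈ 10.248*I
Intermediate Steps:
w(X) = 1/(-40 + X) (w(X) = 1/(X - 40) = 1/(-40 + X))
sqrt(w(T(8)) + R(-105)) = sqrt(1/(-40 + 0) - 105) = sqrt(1/(-40) - 105) = sqrt(-1/40 - 105) = sqrt(-4201/40) = I*sqrt(42010)/20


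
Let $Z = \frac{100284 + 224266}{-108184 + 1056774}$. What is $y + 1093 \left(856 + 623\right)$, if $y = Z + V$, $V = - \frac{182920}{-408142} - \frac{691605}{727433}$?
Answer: $\frac{3251944211152705718997}{2011660987205891} \approx 1.6165 \cdot 10^{6}$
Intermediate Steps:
$V = - \frac{10657928825}{21206854249}$ ($V = \left(-182920\right) \left(- \frac{1}{408142}\right) - \frac{691605}{727433} = \frac{91460}{204071} - \frac{691605}{727433} = - \frac{10657928825}{21206854249} \approx -0.50257$)
$Z = \frac{32455}{94859}$ ($Z = \frac{324550}{948590} = 324550 \cdot \frac{1}{948590} = \frac{32455}{94859} \approx 0.34214$)
$y = - \frac{322732015759380}{2011660987205891}$ ($y = \frac{32455}{94859} - \frac{10657928825}{21206854249} = - \frac{322732015759380}{2011660987205891} \approx -0.16043$)
$y + 1093 \left(856 + 623\right) = - \frac{322732015759380}{2011660987205891} + 1093 \left(856 + 623\right) = - \frac{322732015759380}{2011660987205891} + 1093 \cdot 1479 = - \frac{322732015759380}{2011660987205891} + 1616547 = \frac{3251944211152705718997}{2011660987205891}$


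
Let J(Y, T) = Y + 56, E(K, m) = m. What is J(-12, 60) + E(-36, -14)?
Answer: 30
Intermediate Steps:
J(Y, T) = 56 + Y
J(-12, 60) + E(-36, -14) = (56 - 12) - 14 = 44 - 14 = 30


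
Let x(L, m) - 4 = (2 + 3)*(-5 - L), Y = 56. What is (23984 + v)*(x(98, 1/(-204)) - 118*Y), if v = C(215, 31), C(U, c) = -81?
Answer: -170165457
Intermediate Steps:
v = -81
x(L, m) = -21 - 5*L (x(L, m) = 4 + (2 + 3)*(-5 - L) = 4 + 5*(-5 - L) = 4 + (-25 - 5*L) = -21 - 5*L)
(23984 + v)*(x(98, 1/(-204)) - 118*Y) = (23984 - 81)*((-21 - 5*98) - 118*56) = 23903*((-21 - 490) - 6608) = 23903*(-511 - 6608) = 23903*(-7119) = -170165457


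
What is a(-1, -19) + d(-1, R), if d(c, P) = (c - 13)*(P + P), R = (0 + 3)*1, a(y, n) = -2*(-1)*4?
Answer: -76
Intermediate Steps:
a(y, n) = 8 (a(y, n) = 2*4 = 8)
R = 3 (R = 3*1 = 3)
d(c, P) = 2*P*(-13 + c) (d(c, P) = (-13 + c)*(2*P) = 2*P*(-13 + c))
a(-1, -19) + d(-1, R) = 8 + 2*3*(-13 - 1) = 8 + 2*3*(-14) = 8 - 84 = -76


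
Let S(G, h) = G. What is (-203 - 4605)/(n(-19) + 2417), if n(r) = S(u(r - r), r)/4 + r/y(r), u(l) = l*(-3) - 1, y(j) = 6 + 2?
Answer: -38464/19315 ≈ -1.9914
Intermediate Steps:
y(j) = 8
u(l) = -1 - 3*l (u(l) = -3*l - 1 = -1 - 3*l)
n(r) = -¼ + r/8 (n(r) = (-1 - 3*(r - r))/4 + r/8 = (-1 - 3*0)*(¼) + r*(⅛) = (-1 + 0)*(¼) + r/8 = -1*¼ + r/8 = -¼ + r/8)
(-203 - 4605)/(n(-19) + 2417) = (-203 - 4605)/((-¼ + (⅛)*(-19)) + 2417) = -4808/((-¼ - 19/8) + 2417) = -4808/(-21/8 + 2417) = -4808/19315/8 = -4808*8/19315 = -38464/19315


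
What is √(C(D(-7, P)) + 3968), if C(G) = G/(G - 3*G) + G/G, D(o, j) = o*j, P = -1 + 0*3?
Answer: √15874/2 ≈ 62.996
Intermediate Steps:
P = -1 (P = -1 + 0 = -1)
D(o, j) = j*o
C(G) = ½ (C(G) = G/((-2*G)) + 1 = G*(-1/(2*G)) + 1 = -½ + 1 = ½)
√(C(D(-7, P)) + 3968) = √(½ + 3968) = √(7937/2) = √15874/2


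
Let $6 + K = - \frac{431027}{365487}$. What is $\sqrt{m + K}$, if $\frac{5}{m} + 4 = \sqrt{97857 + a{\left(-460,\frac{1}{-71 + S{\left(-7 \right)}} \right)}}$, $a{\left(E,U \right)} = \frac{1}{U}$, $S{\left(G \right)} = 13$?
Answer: $\frac{\sqrt{5355506217 - 1140332043 \sqrt{97799}}}{12603 \sqrt{-4 + \sqrt{97799}}} \approx 2.6764 i$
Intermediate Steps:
$K = - \frac{90481}{12603}$ ($K = -6 - \frac{431027}{365487} = -6 - \frac{14863}{12603} = - \frac{90481}{12603} \approx -7.1793$)
$m = \frac{5}{-4 + \sqrt{97799}}$ ($m = \frac{5}{-4 + \sqrt{97857 + \frac{1}{\frac{1}{-71 + 13}}}} = \frac{5}{-4 + \sqrt{97857 + \frac{1}{\frac{1}{-58}}}} = \frac{5}{-4 + \sqrt{97857 + \frac{1}{- \frac{1}{58}}}} = \frac{5}{-4 + \sqrt{97857 - 58}} = \frac{5}{-4 + \sqrt{97799}} \approx 0.016195$)
$\sqrt{m + K} = \sqrt{\left(\frac{20}{97783} + \frac{5 \sqrt{97799}}{97783}\right) - \frac{90481}{12603}} = \sqrt{- \frac{8847251563}{1232359149} + \frac{5 \sqrt{97799}}{97783}}$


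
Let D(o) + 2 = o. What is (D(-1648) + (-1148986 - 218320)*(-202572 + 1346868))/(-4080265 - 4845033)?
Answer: 782301394113/4462649 ≈ 1.7530e+5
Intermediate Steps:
D(o) = -2 + o
(D(-1648) + (-1148986 - 218320)*(-202572 + 1346868))/(-4080265 - 4845033) = ((-2 - 1648) + (-1148986 - 218320)*(-202572 + 1346868))/(-4080265 - 4845033) = (-1650 - 1367306*1144296)/(-8925298) = (-1650 - 1564602786576)*(-1/8925298) = -1564602788226*(-1/8925298) = 782301394113/4462649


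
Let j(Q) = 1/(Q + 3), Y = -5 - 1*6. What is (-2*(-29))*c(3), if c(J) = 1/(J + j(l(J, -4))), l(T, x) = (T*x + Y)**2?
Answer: 30856/1597 ≈ 19.321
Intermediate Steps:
Y = -11 (Y = -5 - 6 = -11)
l(T, x) = (-11 + T*x)**2 (l(T, x) = (T*x - 11)**2 = (-11 + T*x)**2)
j(Q) = 1/(3 + Q)
c(J) = 1/(J + 1/(3 + (-11 - 4*J)**2)) (c(J) = 1/(J + 1/(3 + (-11 + J*(-4))**2)) = 1/(J + 1/(3 + (-11 - 4*J)**2)))
(-2*(-29))*c(3) = (-2*(-29))*((3 + (11 + 4*3)**2)/(1 + 3*(3 + (11 + 4*3)**2))) = 58*((3 + (11 + 12)**2)/(1 + 3*(3 + (11 + 12)**2))) = 58*((3 + 23**2)/(1 + 3*(3 + 23**2))) = 58*((3 + 529)/(1 + 3*(3 + 529))) = 58*(532/(1 + 3*532)) = 58*(532/(1 + 1596)) = 58*(532/1597) = 30856/1597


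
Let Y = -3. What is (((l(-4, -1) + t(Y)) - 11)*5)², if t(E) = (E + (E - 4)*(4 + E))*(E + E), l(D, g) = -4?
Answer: 50625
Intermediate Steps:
t(E) = 2*E*(E + (-4 + E)*(4 + E)) (t(E) = (E + (-4 + E)*(4 + E))*(2*E) = 2*E*(E + (-4 + E)*(4 + E)))
(((l(-4, -1) + t(Y)) - 11)*5)² = (((-4 + 2*(-3)*(-16 - 3 + (-3)²)) - 11)*5)² = (((-4 + 2*(-3)*(-16 - 3 + 9)) - 11)*5)² = (((-4 + 2*(-3)*(-10)) - 11)*5)² = (((-4 + 60) - 11)*5)² = ((56 - 11)*5)² = (45*5)² = 225² = 50625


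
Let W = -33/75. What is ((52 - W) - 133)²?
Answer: 4056196/625 ≈ 6489.9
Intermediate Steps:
W = -11/25 (W = -33*1/75 = -11/25 ≈ -0.44000)
((52 - W) - 133)² = ((52 - 1*(-11/25)) - 133)² = ((52 + 11/25) - 133)² = (1311/25 - 133)² = (-2014/25)² = 4056196/625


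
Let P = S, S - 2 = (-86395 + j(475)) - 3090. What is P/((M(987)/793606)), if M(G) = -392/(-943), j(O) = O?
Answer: -8326369715708/49 ≈ -1.6993e+11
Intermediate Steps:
M(G) = 392/943 (M(G) = -392*(-1/943) = 392/943)
S = -89008 (S = 2 + ((-86395 + 475) - 3090) = 2 + (-85920 - 3090) = 2 - 89010 = -89008)
P = -89008
P/((M(987)/793606)) = -89008/((392/943)/793606) = -89008/((392/943)*(1/793606)) = -89008/196/374185229 = -89008*374185229/196 = -8326369715708/49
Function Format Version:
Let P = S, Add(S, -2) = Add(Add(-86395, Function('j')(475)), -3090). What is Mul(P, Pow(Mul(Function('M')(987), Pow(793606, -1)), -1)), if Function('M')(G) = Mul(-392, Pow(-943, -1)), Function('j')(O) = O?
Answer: Rational(-8326369715708, 49) ≈ -1.6993e+11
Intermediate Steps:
Function('M')(G) = Rational(392, 943) (Function('M')(G) = Mul(-392, Rational(-1, 943)) = Rational(392, 943))
S = -89008 (S = Add(2, Add(Add(-86395, 475), -3090)) = Add(2, Add(-85920, -3090)) = Add(2, -89010) = -89008)
P = -89008
Mul(P, Pow(Mul(Function('M')(987), Pow(793606, -1)), -1)) = Mul(-89008, Pow(Mul(Rational(392, 943), Pow(793606, -1)), -1)) = Mul(-89008, Pow(Mul(Rational(392, 943), Rational(1, 793606)), -1)) = Mul(-89008, Pow(Rational(196, 374185229), -1)) = Mul(-89008, Rational(374185229, 196)) = Rational(-8326369715708, 49)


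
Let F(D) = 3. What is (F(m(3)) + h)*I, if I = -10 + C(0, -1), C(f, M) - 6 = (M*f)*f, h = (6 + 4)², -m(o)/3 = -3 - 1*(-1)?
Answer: -412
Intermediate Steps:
m(o) = 6 (m(o) = -3*(-3 - 1*(-1)) = -3*(-3 + 1) = -3*(-2) = 6)
h = 100 (h = 10² = 100)
C(f, M) = 6 + M*f² (C(f, M) = 6 + (M*f)*f = 6 + M*f²)
I = -4 (I = -10 + (6 - 1*0²) = -10 + (6 - 1*0) = -10 + (6 + 0) = -10 + 6 = -4)
(F(m(3)) + h)*I = (3 + 100)*(-4) = 103*(-4) = -412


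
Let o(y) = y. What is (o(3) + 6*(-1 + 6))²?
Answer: 1089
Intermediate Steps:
(o(3) + 6*(-1 + 6))² = (3 + 6*(-1 + 6))² = (3 + 6*5)² = (3 + 30)² = 33² = 1089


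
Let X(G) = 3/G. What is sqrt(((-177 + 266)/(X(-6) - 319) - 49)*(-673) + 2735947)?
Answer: sqrt(125631818330)/213 ≈ 1664.1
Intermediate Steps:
sqrt(((-177 + 266)/(X(-6) - 319) - 49)*(-673) + 2735947) = sqrt(((-177 + 266)/(3/(-6) - 319) - 49)*(-673) + 2735947) = sqrt((89/(3*(-1/6) - 319) - 49)*(-673) + 2735947) = sqrt((89/(-1/2 - 319) - 49)*(-673) + 2735947) = sqrt((89/(-639/2) - 49)*(-673) + 2735947) = sqrt((89*(-2/639) - 49)*(-673) + 2735947) = sqrt((-178/639 - 49)*(-673) + 2735947) = sqrt(-31489/639*(-673) + 2735947) = sqrt(21192097/639 + 2735947) = sqrt(1769462230/639) = sqrt(125631818330)/213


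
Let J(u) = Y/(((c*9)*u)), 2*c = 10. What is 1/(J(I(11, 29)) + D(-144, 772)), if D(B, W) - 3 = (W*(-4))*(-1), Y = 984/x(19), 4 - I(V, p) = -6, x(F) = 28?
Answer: 525/1622816 ≈ 0.00032351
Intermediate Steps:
c = 5 (c = (1/2)*10 = 5)
I(V, p) = 10 (I(V, p) = 4 - 1*(-6) = 4 + 6 = 10)
Y = 246/7 (Y = 984/28 = 984*(1/28) = 246/7 ≈ 35.143)
D(B, W) = 3 + 4*W (D(B, W) = 3 + (W*(-4))*(-1) = 3 - 4*W*(-1) = 3 + 4*W)
J(u) = 82/(105*u) (J(u) = 246/(7*(((5*9)*u))) = 246/(7*((45*u))) = 246*(1/(45*u))/7 = 82/(105*u))
1/(J(I(11, 29)) + D(-144, 772)) = 1/((82/105)/10 + (3 + 4*772)) = 1/((82/105)*(1/10) + (3 + 3088)) = 1/(41/525 + 3091) = 1/(1622816/525) = 525/1622816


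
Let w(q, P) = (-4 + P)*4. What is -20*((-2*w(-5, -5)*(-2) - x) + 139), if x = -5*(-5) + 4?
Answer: 680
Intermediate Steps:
x = 29 (x = 25 + 4 = 29)
w(q, P) = -16 + 4*P
-20*((-2*w(-5, -5)*(-2) - x) + 139) = -20*((-2*(-16 + 4*(-5))*(-2) - 1*29) + 139) = -20*((-2*(-16 - 20)*(-2) - 29) + 139) = -20*((-2*(-36)*(-2) - 29) + 139) = -20*((72*(-2) - 29) + 139) = -20*((-144 - 29) + 139) = -20*(-173 + 139) = -20*(-34) = 680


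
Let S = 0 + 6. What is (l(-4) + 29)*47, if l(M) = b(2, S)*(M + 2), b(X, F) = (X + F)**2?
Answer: -4653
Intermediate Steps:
S = 6
b(X, F) = (F + X)**2
l(M) = 128 + 64*M (l(M) = (6 + 2)**2*(M + 2) = 8**2*(2 + M) = 64*(2 + M) = 128 + 64*M)
(l(-4) + 29)*47 = ((128 + 64*(-4)) + 29)*47 = ((128 - 256) + 29)*47 = (-128 + 29)*47 = -99*47 = -4653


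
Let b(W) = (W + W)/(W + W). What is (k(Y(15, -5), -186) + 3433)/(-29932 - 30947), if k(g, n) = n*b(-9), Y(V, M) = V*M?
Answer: -3247/60879 ≈ -0.053335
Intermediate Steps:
b(W) = 1 (b(W) = (2*W)/((2*W)) = (2*W)*(1/(2*W)) = 1)
Y(V, M) = M*V
k(g, n) = n (k(g, n) = n*1 = n)
(k(Y(15, -5), -186) + 3433)/(-29932 - 30947) = (-186 + 3433)/(-29932 - 30947) = 3247/(-60879) = 3247*(-1/60879) = -3247/60879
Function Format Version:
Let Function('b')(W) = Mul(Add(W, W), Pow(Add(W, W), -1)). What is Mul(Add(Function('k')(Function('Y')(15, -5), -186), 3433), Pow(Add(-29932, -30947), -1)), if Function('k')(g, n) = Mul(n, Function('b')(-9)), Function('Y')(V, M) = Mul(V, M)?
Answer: Rational(-3247, 60879) ≈ -0.053335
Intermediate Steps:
Function('b')(W) = 1 (Function('b')(W) = Mul(Mul(2, W), Pow(Mul(2, W), -1)) = Mul(Mul(2, W), Mul(Rational(1, 2), Pow(W, -1))) = 1)
Function('Y')(V, M) = Mul(M, V)
Function('k')(g, n) = n (Function('k')(g, n) = Mul(n, 1) = n)
Mul(Add(Function('k')(Function('Y')(15, -5), -186), 3433), Pow(Add(-29932, -30947), -1)) = Mul(Add(-186, 3433), Pow(Add(-29932, -30947), -1)) = Mul(3247, Pow(-60879, -1)) = Mul(3247, Rational(-1, 60879)) = Rational(-3247, 60879)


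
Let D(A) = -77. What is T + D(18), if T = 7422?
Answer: 7345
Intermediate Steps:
T + D(18) = 7422 - 77 = 7345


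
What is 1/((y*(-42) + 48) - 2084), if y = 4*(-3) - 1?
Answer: -1/1490 ≈ -0.00067114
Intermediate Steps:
y = -13 (y = -12 - 1 = -13)
1/((y*(-42) + 48) - 2084) = 1/((-13*(-42) + 48) - 2084) = 1/((546 + 48) - 2084) = 1/(594 - 2084) = 1/(-1490) = -1/1490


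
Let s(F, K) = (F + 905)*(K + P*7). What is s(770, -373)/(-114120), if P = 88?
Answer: -9045/2536 ≈ -3.5666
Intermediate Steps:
s(F, K) = (616 + K)*(905 + F) (s(F, K) = (F + 905)*(K + 88*7) = (905 + F)*(K + 616) = (905 + F)*(616 + K) = (616 + K)*(905 + F))
s(770, -373)/(-114120) = (557480 + 616*770 + 905*(-373) + 770*(-373))/(-114120) = (557480 + 474320 - 337565 - 287210)*(-1/114120) = 407025*(-1/114120) = -9045/2536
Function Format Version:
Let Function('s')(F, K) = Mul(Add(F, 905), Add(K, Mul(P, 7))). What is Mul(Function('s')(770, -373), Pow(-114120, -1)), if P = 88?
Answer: Rational(-9045, 2536) ≈ -3.5666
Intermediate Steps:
Function('s')(F, K) = Mul(Add(616, K), Add(905, F)) (Function('s')(F, K) = Mul(Add(F, 905), Add(K, Mul(88, 7))) = Mul(Add(905, F), Add(K, 616)) = Mul(Add(905, F), Add(616, K)) = Mul(Add(616, K), Add(905, F)))
Mul(Function('s')(770, -373), Pow(-114120, -1)) = Mul(Add(557480, Mul(616, 770), Mul(905, -373), Mul(770, -373)), Pow(-114120, -1)) = Mul(Add(557480, 474320, -337565, -287210), Rational(-1, 114120)) = Mul(407025, Rational(-1, 114120)) = Rational(-9045, 2536)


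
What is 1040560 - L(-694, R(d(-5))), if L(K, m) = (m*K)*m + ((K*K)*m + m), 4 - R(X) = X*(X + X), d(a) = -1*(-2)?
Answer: 2978212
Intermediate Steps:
d(a) = 2
R(X) = 4 - 2*X**2 (R(X) = 4 - X*(X + X) = 4 - X*2*X = 4 - 2*X**2)
L(K, m) = m + K*m**2 + m*K**2 (L(K, m) = (K*m)*m + (K**2*m + m) = K*m**2 + (m*K**2 + m) = K*m**2 + (m + m*K**2) = m + K*m**2 + m*K**2)
1040560 - L(-694, R(d(-5))) = 1040560 - (4 - 2*2**2)*(1 + (-694)**2 - 694*(4 - 2*2**2)) = 1040560 - (4 - 2*4)*(1 + 481636 - 694*(4 - 2*4)) = 1040560 - (4 - 8)*(1 + 481636 - 694*(4 - 8)) = 1040560 - (-4)*(1 + 481636 - 694*(-4)) = 1040560 - (-4)*(1 + 481636 + 2776) = 1040560 - (-4)*484413 = 1040560 - 1*(-1937652) = 1040560 + 1937652 = 2978212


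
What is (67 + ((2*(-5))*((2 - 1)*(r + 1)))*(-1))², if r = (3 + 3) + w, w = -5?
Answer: 7569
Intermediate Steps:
r = 1 (r = (3 + 3) - 5 = 6 - 5 = 1)
(67 + ((2*(-5))*((2 - 1)*(r + 1)))*(-1))² = (67 + ((2*(-5))*((2 - 1)*(1 + 1)))*(-1))² = (67 - 10*2*(-1))² = (67 - 20*(-1))² = (67 + 20)² = 87² = 7569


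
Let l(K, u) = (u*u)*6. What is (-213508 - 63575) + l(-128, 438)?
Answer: 873981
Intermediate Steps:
l(K, u) = 6*u**2 (l(K, u) = u**2*6 = 6*u**2)
(-213508 - 63575) + l(-128, 438) = (-213508 - 63575) + 6*438**2 = -277083 + 6*191844 = -277083 + 1151064 = 873981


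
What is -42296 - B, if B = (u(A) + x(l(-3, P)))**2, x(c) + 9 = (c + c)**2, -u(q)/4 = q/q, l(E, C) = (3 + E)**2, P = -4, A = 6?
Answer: -42465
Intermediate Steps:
u(q) = -4 (u(q) = -4*q/q = -4*1 = -4)
x(c) = -9 + 4*c**2 (x(c) = -9 + (c + c)**2 = -9 + (2*c)**2 = -9 + 4*c**2)
B = 169 (B = (-4 + (-9 + 4*((3 - 3)**2)**2))**2 = (-4 + (-9 + 4*(0**2)**2))**2 = (-4 + (-9 + 4*0**2))**2 = (-4 + (-9 + 4*0))**2 = (-4 + (-9 + 0))**2 = (-4 - 9)**2 = (-13)**2 = 169)
-42296 - B = -42296 - 1*169 = -42296 - 169 = -42465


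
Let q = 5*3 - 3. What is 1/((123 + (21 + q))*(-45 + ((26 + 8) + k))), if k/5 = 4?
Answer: 1/1404 ≈ 0.00071225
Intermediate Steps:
k = 20 (k = 5*4 = 20)
q = 12 (q = 15 - 3 = 12)
1/((123 + (21 + q))*(-45 + ((26 + 8) + k))) = 1/((123 + (21 + 12))*(-45 + ((26 + 8) + 20))) = 1/((123 + 33)*(-45 + (34 + 20))) = 1/(156*(-45 + 54)) = 1/(156*9) = 1/1404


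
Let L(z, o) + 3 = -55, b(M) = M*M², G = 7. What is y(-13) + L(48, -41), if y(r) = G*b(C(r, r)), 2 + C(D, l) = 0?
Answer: -114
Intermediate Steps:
C(D, l) = -2 (C(D, l) = -2 + 0 = -2)
b(M) = M³
y(r) = -56 (y(r) = 7*(-2)³ = 7*(-8) = -56)
L(z, o) = -58 (L(z, o) = -3 - 55 = -58)
y(-13) + L(48, -41) = -56 - 58 = -114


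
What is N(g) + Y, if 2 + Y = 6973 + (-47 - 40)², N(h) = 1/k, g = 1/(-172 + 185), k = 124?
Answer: 1802961/124 ≈ 14540.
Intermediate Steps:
g = 1/13 ≈ 0.076923
N(h) = 1/124
Y = 14540 (Y = -2 + (6973 + (-47 - 40)²) = -2 + (6973 + (-87)²) = -2 + (6973 + 7569) = -2 + 14542 = 14540)
N(g) + Y = 1/124 + 14540 = 1802961/124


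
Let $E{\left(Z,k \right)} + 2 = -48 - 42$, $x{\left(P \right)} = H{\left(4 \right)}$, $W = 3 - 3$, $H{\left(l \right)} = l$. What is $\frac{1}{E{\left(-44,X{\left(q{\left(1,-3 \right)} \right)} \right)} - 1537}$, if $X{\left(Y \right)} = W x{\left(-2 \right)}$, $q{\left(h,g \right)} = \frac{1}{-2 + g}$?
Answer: $- \frac{1}{1629} \approx -0.00061387$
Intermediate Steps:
$W = 0$ ($W = 3 - 3 = 0$)
$x{\left(P \right)} = 4$
$X{\left(Y \right)} = 0$ ($X{\left(Y \right)} = 0 \cdot 4 = 0$)
$E{\left(Z,k \right)} = -92$ ($E{\left(Z,k \right)} = -2 - 90 = -92$)
$\frac{1}{E{\left(-44,X{\left(q{\left(1,-3 \right)} \right)} \right)} - 1537} = \frac{1}{-92 - 1537} = \frac{1}{-1629} = - \frac{1}{1629}$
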